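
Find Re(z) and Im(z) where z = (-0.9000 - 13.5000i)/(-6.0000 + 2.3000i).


Multiply by conjugate: (-0.9000 - 13.5000i)(-6.0000 - 2.3000i) / ((-6)^2 + 2.3^2)
Numerator real = -0.9*(-6) - (13.5)*2.3 = -25.65
Numerator imag = -13.5*(-6) - (-0.9)*2.3 = 83.07
Denominator = 41.29
Re(z) = -25.65/41.29 = -0.6212
Im(z) = 83.07/41.29 = 2.0119

Re(z) = -0.6212, Im(z) = 2.0119


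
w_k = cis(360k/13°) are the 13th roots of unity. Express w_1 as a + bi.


Angle = 360*1/13 = 27.6923°
a = cos(27.6923°) = 0.8855
b = sin(27.6923°) = 0.4647

0.8855 + 0.4647i


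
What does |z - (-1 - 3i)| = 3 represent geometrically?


|z - z0| = r is a circle with center z0 and radius r.
Center = (-1, -3), radius = 3

Circle with center (-1, -3) and radius 3


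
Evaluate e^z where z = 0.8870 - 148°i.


e^0.8870 = 2.42784
cos(-148°) = -0.84805
sin(-148°) = -0.52992
Real = 2.42784*(-0.84805) = -2.0589
Imag = 2.42784*(-0.52992) = -1.2866

-2.0589 - 1.2866i


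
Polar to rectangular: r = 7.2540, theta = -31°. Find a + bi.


a = 7.2540*cos(-31°) = 7.2540*0.85717 = 6.2179
b = 7.2540*sin(-31°) = 7.2540*(-0.51504) = -3.7361

6.2179 - 3.7361i


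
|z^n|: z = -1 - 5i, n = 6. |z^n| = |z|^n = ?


|z| = sqrt(1+25) = sqrt(26) = 5.0990
|z^6| = |z|^6 = (sqrt(26))^6 = 26^3 = 17576

|z^6| = 17576


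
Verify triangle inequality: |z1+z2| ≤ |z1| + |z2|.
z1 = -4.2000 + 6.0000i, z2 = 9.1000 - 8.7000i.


|z1| = sqrt((-4.2)^2 + 6^2) = sqrt(53.64) = 7.3239
|z2| = sqrt(9.1^2 + (-8.7)^2) = sqrt(158.5) = 12.5897
z1+z2 = 4.9000 - 2.7000i
|z1+z2| = sqrt(31.3) = 5.5946
|z1|+|z2| = 7.3239 + 12.5897 = 19.9136

|z1+z2| = 5.5946 ≤ |z1|+|z2| = 19.9136 (verified)


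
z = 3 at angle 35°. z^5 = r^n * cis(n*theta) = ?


r^5 = 3^5 = 243
n*theta = 5*35° = 175° = 175° (mod 360)
a = 243*cos(175°) = -242.0753
b = 243*sin(175°) = 21.1788

243 cis(175°) = -242.0753 + 21.1788i


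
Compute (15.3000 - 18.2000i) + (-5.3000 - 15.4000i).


Real: 15.3 - 5.3 = 10
Imag: -18.2 - 15.4 = -33.6

10.0000 - 33.6000i


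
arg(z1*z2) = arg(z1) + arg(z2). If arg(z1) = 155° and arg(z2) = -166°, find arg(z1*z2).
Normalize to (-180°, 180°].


arg(z1*z2) = 155° - 166° = -11°
Normalized to (-180°, 180°]: -11°

-11°


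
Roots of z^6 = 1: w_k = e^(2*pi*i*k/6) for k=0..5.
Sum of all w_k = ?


The sum of all 6th roots of unity is 0.
Geometric series: (1 - w^6)/(1 - w) = (1-1)/(1-w) = 0 since w^6 = 1, w ≠ 1.
Alternatively: coefficient of z^5 in z^6 - 1 is 0.

0


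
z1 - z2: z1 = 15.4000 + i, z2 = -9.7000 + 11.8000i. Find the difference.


Real: 15.4 + 9.7 = 25.1
Imag: 1 - 11.8 = -10.8

25.1000 - 10.8000i


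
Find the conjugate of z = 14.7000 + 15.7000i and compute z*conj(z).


z_bar = 14.7000 - 15.7000i
z*z_bar = 14.7^2 + 15.7^2 = 216.09 + 246.49 = 462.58

z_bar = 14.7000 - 15.7000i, z*z_bar = 462.58


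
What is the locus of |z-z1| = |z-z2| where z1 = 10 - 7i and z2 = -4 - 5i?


Equal distances means the locus is the perpendicular bisector of z1 and z2.
Midpoint = ((10+(-4))/2, (-7+(-5))/2) = (3.0000, -6.0000)

Perpendicular bisector through (3.0000, -6.0000)


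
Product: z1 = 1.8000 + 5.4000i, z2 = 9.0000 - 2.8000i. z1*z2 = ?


Real = 1.8*9 - 5.4*(-2.8) = 16.2 - (-15.12) = 31.32
Imag = 1.8*(-2.8) + 9*5.4 = -5.04 + 48.6 = 43.56

31.3200 + 43.5600i


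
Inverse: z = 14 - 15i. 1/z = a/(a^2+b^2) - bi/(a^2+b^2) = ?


|z|^2 = 196+225 = 421
1/z = (14 + 15i)/421

1/z = 0.0333 + 0.0356i


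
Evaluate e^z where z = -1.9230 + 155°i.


e^-1.9230 = 0.1462
cos(155°) = -0.9063
sin(155°) = 0.4226
Real = 0.1462*(-0.9063) = -0.1325
Imag = 0.1462*0.4226 = 0.0618

-0.1325 + 0.0618i


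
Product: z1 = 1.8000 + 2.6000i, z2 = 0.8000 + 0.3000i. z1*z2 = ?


Real = 1.8*0.8 - 2.6*0.3 = 1.44 - 0.78 = 0.66
Imag = 1.8*0.3 + 0.8*2.6 = 0.54 + 2.08 = 2.62

0.6600 + 2.6200i


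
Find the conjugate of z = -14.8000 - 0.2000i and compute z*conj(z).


z_bar = -14.8000 + 0.2000i
z*z_bar = (-14.8)^2 + (-0.2)^2 = 219.04 + 0.04 = 219.08

z_bar = -14.8000 + 0.2000i, z*z_bar = 219.08


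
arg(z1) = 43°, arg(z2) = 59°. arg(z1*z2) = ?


arg(z1*z2) = 43° + 59° = 102°
Normalized to (-180°, 180°]: 102°

102°


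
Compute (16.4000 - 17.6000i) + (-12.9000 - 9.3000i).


Real: 16.4 - 12.9 = 3.5
Imag: -17.6 - 9.3 = -26.9

3.5000 - 26.9000i


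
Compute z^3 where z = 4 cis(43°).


r^3 = 4^3 = 64
n*theta = 3*43° = 129° = 129° (mod 360)
a = 64*cos(129°) = -40.2765
b = 64*sin(129°) = 49.7373

64 cis(129°) = -40.2765 + 49.7373i


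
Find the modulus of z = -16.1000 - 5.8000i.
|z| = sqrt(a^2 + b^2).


|z| = sqrt((-16.1)^2 + (-5.8)^2) = sqrt(259.21 + 33.64) = sqrt(292.85) = 17.1129

|z| = 17.1129


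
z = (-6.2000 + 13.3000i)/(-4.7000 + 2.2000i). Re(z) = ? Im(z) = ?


Multiply by conjugate: (-6.2000 + 13.3000i)(-4.7000 - 2.2000i) / ((-4.7)^2 + 2.2^2)
Numerator real = -6.2*(-4.7) + 13.3*2.2 = 58.4
Numerator imag = 13.3*(-4.7) - (-6.2)*2.2 = -48.87
Denominator = 26.93
Re(z) = 58.4/26.93 = 2.1686
Im(z) = -48.87/26.93 = -1.8147

Re(z) = 2.1686, Im(z) = -1.8147


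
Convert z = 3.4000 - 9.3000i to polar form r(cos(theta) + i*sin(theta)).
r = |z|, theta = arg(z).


r = sqrt(11.56+86.49) = sqrt(98.05) = 9.9020
theta = atan2(-9.3, 3.4) = -69.9180 degrees

r = 9.9020, theta = -69.9180 degrees


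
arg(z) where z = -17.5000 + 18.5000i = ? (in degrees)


Re = -17.5, Im = 18.5
arg = atan2(18.5, -17.5) = 133.4089 degrees

arg(z) = 133.4089 degrees


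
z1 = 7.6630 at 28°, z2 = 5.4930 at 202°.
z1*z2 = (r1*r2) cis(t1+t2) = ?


r = 7.6630 * 5.4930 = 42.0929
theta = 28° + 202° = 230° = 230° (mod 360)

42.0929 cis(230°)


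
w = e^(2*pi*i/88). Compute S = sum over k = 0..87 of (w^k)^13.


The roots are w_k = w^k with w = e^(2*pi*i/88), and (w^k)^13 = (w^13)^k.
So S = 1 + u + u^2 + ... + u^(87) with u = w^13.
13 = 0*88 + 13, so 13 is not a multiple of 88: u = w^13 ≠ 1 (w is a primitive 88th root), while u^88 = (w^88)^13 = 1.
Geometric series: S = (1 - u^88)/(1 - u) = (1 - 1)/(1 - u) = 0

S = 0


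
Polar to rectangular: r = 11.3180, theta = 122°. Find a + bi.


a = 11.3180*cos(122°) = 11.3180*(-0.52992) = -5.9976
b = 11.3180*sin(122°) = 11.3180*0.84805 = 9.5982

-5.9976 + 9.5982i


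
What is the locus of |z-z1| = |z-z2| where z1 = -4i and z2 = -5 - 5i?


Equal distances means the locus is the perpendicular bisector of z1 and z2.
Midpoint = ((0+(-5))/2, (-4+(-5))/2) = (-2.5000, -4.5000)

Perpendicular bisector through (-2.5000, -4.5000)


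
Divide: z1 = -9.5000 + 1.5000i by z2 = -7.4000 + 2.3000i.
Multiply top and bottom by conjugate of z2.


Conjugate of z2 = -7.4000 - 2.3000i
Numerator: (-9.5000 + 1.5000i)(-7.4000 - 2.3000i) = 73.7500 + 10.7500i
Denominator: (-7.4)^2 + 2.3^2 = 60.05
Result = (73.7500 + 10.7500i)/60.05

1.2281 + 0.1790i


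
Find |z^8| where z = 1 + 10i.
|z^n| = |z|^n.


|z| = sqrt(1+100) = sqrt(101) = 10.0499
|z^8| = |z|^8 = (sqrt(101))^8 = 101^4 = 104060401

|z^8| = 104060401


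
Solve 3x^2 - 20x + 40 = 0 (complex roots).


disc = (-20)^2 - 4*3*40 = 400 - 480 = -80
sqrt(|disc|) = sqrt(80) = 8.9443
Real part = 20/(2*3) = 3.3333
Imag part = 8.9443/(2*3) = 1.4907

3.3333 ± 1.4907i


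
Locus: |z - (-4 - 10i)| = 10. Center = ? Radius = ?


|z - z0| = r is a circle with center z0 and radius r.
Center = (-4, -10), radius = 10

Circle with center (-4, -10) and radius 10


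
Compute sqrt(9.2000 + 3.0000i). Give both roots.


|z| = sqrt(84.64+9) = 9.6768
sqrt((|z|+a)/2) = sqrt((9.6768+9.2)/2) = sqrt(9.4384) = 3.0722
sqrt((|z|-a)/2) = sqrt((9.6768-9.2)/2) = sqrt(0.2384) = 0.4883

±(3.0722 + 0.4883i) i.e. 3.0722 + 0.4883i and -3.0722 - 0.4883i


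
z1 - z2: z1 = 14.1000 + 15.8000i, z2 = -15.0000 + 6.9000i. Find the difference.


Real: 14.1 + 15 = 29.1
Imag: 15.8 - 6.9 = 8.9

29.1000 + 8.9000i


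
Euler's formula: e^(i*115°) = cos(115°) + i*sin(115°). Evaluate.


cos(115°) = -0.4226
sin(115°) = 0.9063

e^(i*115°) = -0.4226 + 0.9063i


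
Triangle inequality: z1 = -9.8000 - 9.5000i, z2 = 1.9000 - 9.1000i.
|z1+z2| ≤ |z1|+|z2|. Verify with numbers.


|z1| = sqrt((-9.8)^2 + (-9.5)^2) = sqrt(186.29) = 13.6488
|z2| = sqrt(1.9^2 + (-9.1)^2) = sqrt(86.42) = 9.2962
z1+z2 = -7.9000 - 18.6000i
|z1+z2| = sqrt(408.37) = 20.2082
|z1|+|z2| = 13.6488 + 9.2962 = 22.9450

|z1+z2| = 20.2082 ≤ |z1|+|z2| = 22.9450 (verified)


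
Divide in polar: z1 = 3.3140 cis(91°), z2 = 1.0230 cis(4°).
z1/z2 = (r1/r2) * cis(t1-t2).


r = 3.3140 / 1.0230 = 3.2395
theta = 91° - 4° = 87° = 87° (mod 360)

3.2395 cis(87°)


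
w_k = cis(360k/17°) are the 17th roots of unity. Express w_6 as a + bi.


Angle = 360*6/17 = 127.0588°
a = cos(127.0588°) = -0.6026
b = sin(127.0588°) = 0.7980

-0.6026 + 0.7980i


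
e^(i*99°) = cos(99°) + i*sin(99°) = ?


cos(99°) = -0.1564
sin(99°) = 0.9877

e^(i*99°) = -0.1564 + 0.9877i


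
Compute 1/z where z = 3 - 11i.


|z|^2 = 9+121 = 130
1/z = (3 + 11i)/130

1/z = 0.0231 + 0.0846i


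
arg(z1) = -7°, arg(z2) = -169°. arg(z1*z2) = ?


arg(z1*z2) = -7° - 169° = -176°
Normalized to (-180°, 180°]: -176°

-176°


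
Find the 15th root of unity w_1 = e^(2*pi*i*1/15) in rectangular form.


Angle = 360*1/15 = 24°
a = cos(24°) = 0.9135
b = sin(24°) = 0.4067

0.9135 + 0.4067i


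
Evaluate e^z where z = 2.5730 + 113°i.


e^2.5730 = 13.1051
cos(113°) = -0.39073
sin(113°) = 0.920505
Real = 13.1051*(-0.39073) = -5.1206
Imag = 13.1051*0.920505 = 12.0633

-5.1206 + 12.0633i


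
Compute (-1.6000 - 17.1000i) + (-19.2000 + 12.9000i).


Real: -1.6 - 19.2 = -20.8
Imag: -17.1 + 12.9 = -4.2

-20.8000 - 4.2000i


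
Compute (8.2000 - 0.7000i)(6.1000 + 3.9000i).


Real = 8.2*6.1 - (-0.7)*3.9 = 50.02 - (-2.73) = 52.75
Imag = 8.2*3.9 + 6.1*(-0.7) = 31.98 - (4.27) = 27.71

52.7500 + 27.7100i


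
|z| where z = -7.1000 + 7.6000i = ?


|z| = sqrt((-7.1)^2 + 7.6^2) = sqrt(50.41 + 57.76) = sqrt(108.17) = 10.4005

|z| = 10.4005


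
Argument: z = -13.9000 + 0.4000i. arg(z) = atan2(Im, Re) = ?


Re = -13.9, Im = 0.4
arg = atan2(0.4, -13.9) = 178.3517 degrees

arg(z) = 178.3517 degrees


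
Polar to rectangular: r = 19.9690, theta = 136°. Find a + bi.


a = 19.9690*cos(136°) = 19.9690*(-0.71934) = -14.3645
b = 19.9690*sin(136°) = 19.9690*0.694658 = 13.8716

-14.3645 + 13.8716i


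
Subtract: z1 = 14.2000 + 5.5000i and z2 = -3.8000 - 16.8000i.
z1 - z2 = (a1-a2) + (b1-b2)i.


Real: 14.2 + 3.8 = 18
Imag: 5.5 + 16.8 = 22.3

18.0000 + 22.3000i


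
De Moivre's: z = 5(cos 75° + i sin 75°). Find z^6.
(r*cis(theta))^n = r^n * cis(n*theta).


r^6 = 5^6 = 15625
n*theta = 6*75° = 450° = 90° (mod 360)
a = 15625*cos(90°) = 0
b = 15625*sin(90°) = 15625.0000

15625 cis(90°) = 0 + 15625.0000i


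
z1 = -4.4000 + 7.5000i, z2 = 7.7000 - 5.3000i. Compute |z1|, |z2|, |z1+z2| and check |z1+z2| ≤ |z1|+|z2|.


|z1| = sqrt((-4.4)^2 + 7.5^2) = sqrt(75.61) = 8.6954
|z2| = sqrt(7.7^2 + (-5.3)^2) = sqrt(87.38) = 9.3477
z1+z2 = 3.3000 + 2.2000i
|z1+z2| = sqrt(15.73) = 3.9661
|z1|+|z2| = 8.6954 + 9.3477 = 18.0431

|z1+z2| = 3.9661 ≤ |z1|+|z2| = 18.0431 (verified)


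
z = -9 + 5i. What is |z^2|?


|z| = sqrt(81+25) = sqrt(106) = 10.2956
|z^2| = |z|^2 = (sqrt(106))^2 = 106

|z^2| = 106


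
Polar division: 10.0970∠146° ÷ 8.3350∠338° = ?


r = 10.0970 / 8.3350 = 1.2114
theta = 146° - 338° = -192° = 168° (mod 360)

1.2114 cis(168°)


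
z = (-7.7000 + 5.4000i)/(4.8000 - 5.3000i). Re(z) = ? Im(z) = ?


Multiply by conjugate: (-7.7000 + 5.4000i)(4.8000 + 5.3000i) / (4.8^2 + (-5.3)^2)
Numerator real = -7.7*4.8 + 5.4*(-5.3) = -65.58
Numerator imag = 5.4*4.8 - (-7.7)*(-5.3) = -14.89
Denominator = 51.13
Re(z) = -65.58/51.13 = -1.2826
Im(z) = -14.89/51.13 = -0.2912

Re(z) = -1.2826, Im(z) = -0.2912


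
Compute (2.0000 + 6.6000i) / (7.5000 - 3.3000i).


Conjugate of z2 = 7.5000 + 3.3000i
Numerator: (2.0000 + 6.6000i)(7.5000 + 3.3000i) = -6.7800 + 56.1000i
Denominator: 7.5^2 + (-3.3)^2 = 67.14
Result = (-6.7800 + 56.1000i)/67.14

-0.1010 + 0.8356i


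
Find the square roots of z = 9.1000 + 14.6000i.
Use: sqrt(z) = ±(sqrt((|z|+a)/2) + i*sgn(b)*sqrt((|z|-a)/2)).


|z| = sqrt(82.81+213.16) = 17.2038
sqrt((|z|+a)/2) = sqrt((17.2038+9.1)/2) = sqrt(13.1519) = 3.6266
sqrt((|z|-a)/2) = sqrt((17.2038-9.1)/2) = sqrt(4.0519) = 2.0129

±(3.6266 + 2.0129i) i.e. 3.6266 + 2.0129i and -3.6266 - 2.0129i


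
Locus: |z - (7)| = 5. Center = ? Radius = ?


|z - z0| = r is a circle with center z0 and radius r.
Center = (7, 0), radius = 5

Circle with center (7, 0) and radius 5


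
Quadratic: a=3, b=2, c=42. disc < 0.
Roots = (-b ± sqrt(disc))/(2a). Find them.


disc = 2^2 - 4*3*42 = 4 - 504 = -500
sqrt(|disc|) = sqrt(500) = 22.3607
Real part = -2/(2*3) = -0.3333
Imag part = 22.3607/(2*3) = 3.7268

-0.3333 ± 3.7268i


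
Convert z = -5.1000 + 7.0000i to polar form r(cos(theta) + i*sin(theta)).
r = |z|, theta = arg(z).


r = sqrt(26.01+49) = sqrt(75.01) = 8.6608
theta = atan2(7, -5.1) = 126.0760 degrees

r = 8.6608, theta = 126.0760 degrees


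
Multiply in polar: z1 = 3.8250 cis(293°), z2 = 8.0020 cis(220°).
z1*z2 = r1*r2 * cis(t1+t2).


r = 3.8250 * 8.0020 = 30.6077
theta = 293° + 220° = 513° = 153° (mod 360)

30.6077 cis(153°)


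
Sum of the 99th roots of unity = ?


The sum of all 99th roots of unity is 0.
Geometric series: (1 - w^99)/(1 - w) = (1-1)/(1-w) = 0 since w^99 = 1, w ≠ 1.
Alternatively: coefficient of z^98 in z^99 - 1 is 0.

0


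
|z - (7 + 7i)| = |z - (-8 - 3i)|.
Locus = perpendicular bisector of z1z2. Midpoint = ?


Equal distances means the locus is the perpendicular bisector of z1 and z2.
Midpoint = ((7+(-8))/2, (7+(-3))/2) = (-0.5000, 2.0000)

Perpendicular bisector through (-0.5000, 2.0000)


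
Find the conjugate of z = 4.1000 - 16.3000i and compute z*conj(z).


z_bar = 4.1000 + 16.3000i
z*z_bar = 4.1^2 + (-16.3)^2 = 16.81 + 265.69 = 282.5

z_bar = 4.1000 + 16.3000i, z*z_bar = 282.5


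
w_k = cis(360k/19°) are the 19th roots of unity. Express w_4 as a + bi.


Angle = 360*4/19 = 75.7895°
a = cos(75.7895°) = 0.2455
b = sin(75.7895°) = 0.9694

0.2455 + 0.9694i


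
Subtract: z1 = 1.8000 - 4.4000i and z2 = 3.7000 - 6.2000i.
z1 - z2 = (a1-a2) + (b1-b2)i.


Real: 1.8 - 3.7 = -1.9
Imag: -4.4 + 6.2 = 1.8

-1.9000 + 1.8000i


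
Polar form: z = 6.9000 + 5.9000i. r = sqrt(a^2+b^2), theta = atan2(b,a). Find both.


r = sqrt(47.61+34.81) = sqrt(82.42) = 9.0785
theta = atan2(5.9, 6.9) = 40.5328 degrees

r = 9.0785, theta = 40.5328 degrees


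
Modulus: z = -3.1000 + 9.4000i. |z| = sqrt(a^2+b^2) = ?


|z| = sqrt((-3.1)^2 + 9.4^2) = sqrt(9.61 + 88.36) = sqrt(97.97) = 9.8980

|z| = 9.8980


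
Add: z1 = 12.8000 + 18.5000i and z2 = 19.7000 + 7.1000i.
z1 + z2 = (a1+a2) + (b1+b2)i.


Real: 12.8 + 19.7 = 32.5
Imag: 18.5 + 7.1 = 25.6

32.5000 + 25.6000i


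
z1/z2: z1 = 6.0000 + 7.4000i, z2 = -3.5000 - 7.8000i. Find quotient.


Conjugate of z2 = -3.5000 + 7.8000i
Numerator: (6.0000 + 7.4000i)(-3.5000 + 7.8000i) = -78.7200 + 20.9000i
Denominator: (-3.5)^2 + (-7.8)^2 = 73.09
Result = (-78.7200 + 20.9000i)/73.09

-1.0770 + 0.2859i


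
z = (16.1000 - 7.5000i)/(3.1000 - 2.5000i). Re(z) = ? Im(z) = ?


Multiply by conjugate: (16.1000 - 7.5000i)(3.1000 + 2.5000i) / (3.1^2 + (-2.5)^2)
Numerator real = 16.1*3.1 - (7.5)*(-2.5) = 68.66
Numerator imag = -7.5*3.1 - 16.1*(-2.5) = 17
Denominator = 15.86
Re(z) = 68.66/15.86 = 4.3291
Im(z) = 17/15.86 = 1.0719

Re(z) = 4.3291, Im(z) = 1.0719


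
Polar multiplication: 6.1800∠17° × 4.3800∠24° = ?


r = 6.1800 * 4.3800 = 27.0684
theta = 17° + 24° = 41° = 41° (mod 360)

27.0684 cis(41°)


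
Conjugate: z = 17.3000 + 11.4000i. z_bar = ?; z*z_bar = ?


z_bar = 17.3000 - 11.4000i
z*z_bar = 17.3^2 + 11.4^2 = 299.29 + 129.96 = 429.25

z_bar = 17.3000 - 11.4000i, z*z_bar = 429.25


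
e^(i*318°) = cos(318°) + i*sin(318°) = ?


cos(318°) = 0.7431
sin(318°) = -0.6691

e^(i*318°) = 0.7431 - 0.6691i


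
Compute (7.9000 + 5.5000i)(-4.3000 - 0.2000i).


Real = 7.9*(-4.3) - 5.5*(-0.2) = -33.97 - (-1.1) = -32.87
Imag = 7.9*(-0.2) - (4.3)*5.5 = -1.58 - (23.65) = -25.23

-32.8700 - 25.2300i


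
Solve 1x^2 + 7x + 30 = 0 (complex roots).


disc = 7^2 - 4*1*30 = 49 - 120 = -71
sqrt(|disc|) = sqrt(71) = 8.4261
Real part = -7/(2*1) = -3.5000
Imag part = 8.4261/(2*1) = 4.2131

-3.5000 ± 4.2131i


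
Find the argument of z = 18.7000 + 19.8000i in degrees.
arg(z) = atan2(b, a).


Re = 18.7, Im = 19.8
arg = atan2(19.8, 18.7) = 46.6366 degrees

arg(z) = 46.6366 degrees


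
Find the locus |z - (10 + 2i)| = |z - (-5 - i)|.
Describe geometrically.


Equal distances means the locus is the perpendicular bisector of z1 and z2.
Midpoint = ((10+(-5))/2, (2+(-1))/2) = (2.5000, 0.5000)

Perpendicular bisector through (2.5000, 0.5000)


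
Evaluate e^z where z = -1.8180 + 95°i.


e^-1.8180 = 0.16235
cos(95°) = -0.087156
sin(95°) = 0.9962
Real = 0.16235*(-0.087156) = -0.0141
Imag = 0.16235*0.9962 = 0.1617

-0.0141 + 0.1617i


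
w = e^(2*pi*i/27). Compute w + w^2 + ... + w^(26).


With w = e^(2*pi*i/27), all 27 of the 27th roots of unity w^0 = 1, w, ..., w^(26) sum to 0: 1 + w + ... + w^(26) = (1 - w^27)/(1 - w) = 0 since w^27 = 1, w ≠ 1.
Removing the root 1: w + w^2 + ... + w^(26) = 0 - 1 = -1

Sum = -1


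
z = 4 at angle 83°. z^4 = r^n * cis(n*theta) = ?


r^4 = 4^4 = 256
n*theta = 4*83° = 332° = 332° (mod 360)
a = 256*cos(332°) = 226.0346
b = 256*sin(332°) = -120.1847

256 cis(332°) = 226.0346 - 120.1847i


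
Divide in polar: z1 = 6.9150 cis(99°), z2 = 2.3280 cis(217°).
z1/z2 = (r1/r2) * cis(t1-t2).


r = 6.9150 / 2.3280 = 2.9704
theta = 99° - 217° = -118° = 242° (mod 360)

2.9704 cis(242°)


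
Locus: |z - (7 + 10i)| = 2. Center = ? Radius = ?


|z - z0| = r is a circle with center z0 and radius r.
Center = (7, 10), radius = 2

Circle with center (7, 10) and radius 2


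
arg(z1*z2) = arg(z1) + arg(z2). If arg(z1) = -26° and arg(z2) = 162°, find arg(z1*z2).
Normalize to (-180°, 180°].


arg(z1*z2) = -26° + 162° = 136°
Normalized to (-180°, 180°]: 136°

136°


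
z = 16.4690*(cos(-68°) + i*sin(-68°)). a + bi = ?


a = 16.4690*cos(-68°) = 16.4690*0.374607 = 6.1694
b = 16.4690*sin(-68°) = 16.4690*(-0.927184) = -15.2698

6.1694 - 15.2698i


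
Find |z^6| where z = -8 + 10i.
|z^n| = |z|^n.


|z| = sqrt(64+100) = sqrt(164) = 12.8062
|z^6| = |z|^6 = (sqrt(164))^6 = 164^3 = 4410944

|z^6| = 4410944


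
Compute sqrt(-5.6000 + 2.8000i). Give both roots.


|z| = sqrt(31.36+7.84) = 6.2610
sqrt((|z|+a)/2) = sqrt((6.2610+(-5.6))/2) = sqrt(0.3305) = 0.5749
sqrt((|z|-a)/2) = sqrt((6.2610-(-5.6))/2) = sqrt(5.9305) = 2.4353

±(0.5749 + 2.4353i) i.e. 0.5749 + 2.4353i and -0.5749 - 2.4353i


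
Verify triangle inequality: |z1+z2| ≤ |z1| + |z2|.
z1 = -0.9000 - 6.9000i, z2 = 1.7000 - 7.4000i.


|z1| = sqrt((-0.9)^2 + (-6.9)^2) = sqrt(48.42) = 6.9584
|z2| = sqrt(1.7^2 + (-7.4)^2) = sqrt(57.65) = 7.5928
z1+z2 = 0.8000 - 14.3000i
|z1+z2| = sqrt(205.13) = 14.3224
|z1|+|z2| = 6.9584 + 7.5928 = 14.5512

|z1+z2| = 14.3224 ≤ |z1|+|z2| = 14.5512 (verified)


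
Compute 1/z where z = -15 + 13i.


|z|^2 = 225+169 = 394
1/z = (-15 - 13i)/394

1/z = -0.0381 - 0.0330i


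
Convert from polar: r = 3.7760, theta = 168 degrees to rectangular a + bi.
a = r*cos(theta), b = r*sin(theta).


a = 3.7760*cos(168°) = 3.7760*(-0.97815) = -3.6935
b = 3.7760*sin(168°) = 3.7760*0.20791 = 0.7851

-3.6935 + 0.7851i


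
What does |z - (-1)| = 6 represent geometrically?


|z - z0| = r is a circle with center z0 and radius r.
Center = (-1, 0), radius = 6

Circle with center (-1, 0) and radius 6


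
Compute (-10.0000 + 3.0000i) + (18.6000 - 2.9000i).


Real: -10 + 18.6 = 8.6
Imag: 3 - 2.9 = 0.1

8.6000 + 0.1000i


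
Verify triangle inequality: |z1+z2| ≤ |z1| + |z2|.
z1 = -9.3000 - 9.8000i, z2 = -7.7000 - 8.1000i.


|z1| = sqrt((-9.3)^2 + (-9.8)^2) = sqrt(182.53) = 13.5104
|z2| = sqrt((-7.7)^2 + (-8.1)^2) = sqrt(124.9) = 11.1759
z1+z2 = -17.0000 - 17.9000i
|z1+z2| = sqrt(609.41) = 24.6862
|z1|+|z2| = 13.5104 + 11.1759 = 24.6863

|z1+z2| = 24.6862 ≤ |z1|+|z2| = 24.6863 (verified)


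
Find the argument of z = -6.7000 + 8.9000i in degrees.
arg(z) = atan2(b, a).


Re = -6.7, Im = 8.9
arg = atan2(8.9, -6.7) = 126.9728 degrees

arg(z) = 126.9728 degrees


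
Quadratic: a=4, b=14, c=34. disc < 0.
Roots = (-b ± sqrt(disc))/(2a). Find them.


disc = 14^2 - 4*4*34 = 196 - 544 = -348
sqrt(|disc|) = sqrt(348) = 18.6548
Real part = -14/(2*4) = -1.7500
Imag part = 18.6548/(2*4) = 2.3318

-1.7500 ± 2.3318i


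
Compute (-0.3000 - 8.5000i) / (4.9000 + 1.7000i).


Conjugate of z2 = 4.9000 - 1.7000i
Numerator: (-0.3000 - 8.5000i)(4.9000 - 1.7000i) = -15.9200 - 41.1400i
Denominator: 4.9^2 + 1.7^2 = 26.9
Result = (-15.9200 - 41.1400i)/26.9

-0.5918 - 1.5294i


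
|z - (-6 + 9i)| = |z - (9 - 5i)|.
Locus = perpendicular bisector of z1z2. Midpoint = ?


Equal distances means the locus is the perpendicular bisector of z1 and z2.
Midpoint = ((-6+9)/2, (9+(-5))/2) = (1.5000, 2.0000)

Perpendicular bisector through (1.5000, 2.0000)


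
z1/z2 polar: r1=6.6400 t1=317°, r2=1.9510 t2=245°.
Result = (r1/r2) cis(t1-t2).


r = 6.6400 / 1.9510 = 3.4034
theta = 317° - 245° = 72° = 72° (mod 360)

3.4034 cis(72°)


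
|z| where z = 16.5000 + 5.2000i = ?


|z| = sqrt(16.5^2 + 5.2^2) = sqrt(272.25 + 27.04) = sqrt(299.29) = 17.3000

|z| = 17.3000


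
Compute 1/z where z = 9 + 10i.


|z|^2 = 81+100 = 181
1/z = (9 - 10i)/181

1/z = 0.0497 - 0.0552i


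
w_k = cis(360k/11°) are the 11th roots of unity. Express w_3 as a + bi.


Angle = 360*3/11 = 98.1818°
a = cos(98.1818°) = -0.1423
b = sin(98.1818°) = 0.9898

-0.1423 + 0.9898i


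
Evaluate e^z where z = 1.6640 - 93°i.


e^1.6640 = 5.2804
cos(-93°) = -0.05234
sin(-93°) = -0.99863
Real = 5.2804*(-0.05234) = -0.2764
Imag = 5.2804*(-0.99863) = -5.2732

-0.2764 - 5.2732i


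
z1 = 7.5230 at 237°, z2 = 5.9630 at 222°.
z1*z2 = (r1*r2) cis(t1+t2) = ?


r = 7.5230 * 5.9630 = 44.8596
theta = 237° + 222° = 459° = 99° (mod 360)

44.8596 cis(99°)


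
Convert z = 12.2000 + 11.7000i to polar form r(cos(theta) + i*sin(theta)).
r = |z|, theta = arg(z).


r = sqrt(148.84+136.89) = sqrt(285.73) = 16.9035
theta = atan2(11.7, 12.2) = 43.8015 degrees

r = 16.9035, theta = 43.8015 degrees


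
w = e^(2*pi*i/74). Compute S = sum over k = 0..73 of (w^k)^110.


The roots are w_k = w^k with w = e^(2*pi*i/74), and (w^k)^110 = (w^110)^k.
So S = 1 + u + u^2 + ... + u^(73) with u = w^110.
110 = 1*74 + 36, so 110 is not a multiple of 74: u = (w^74)^1 * w^36 = w^36 ≠ 1 (w is a primitive 74th root), while u^74 = (w^74)^110 = 1.
Geometric series: S = (1 - u^74)/(1 - u) = (1 - 1)/(1 - u) = 0

S = 0


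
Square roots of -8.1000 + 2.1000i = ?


|z| = sqrt(65.61+4.41) = 8.3678
sqrt((|z|+a)/2) = sqrt((8.3678+(-8.1))/2) = sqrt(0.1339) = 0.3659
sqrt((|z|-a)/2) = sqrt((8.3678-(-8.1))/2) = sqrt(8.2339) = 2.8695

±(0.3659 + 2.8695i) i.e. 0.3659 + 2.8695i and -0.3659 - 2.8695i


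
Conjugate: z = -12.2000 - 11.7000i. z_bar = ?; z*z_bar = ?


z_bar = -12.2000 + 11.7000i
z*z_bar = (-12.2)^2 + (-11.7)^2 = 148.84 + 136.89 = 285.73

z_bar = -12.2000 + 11.7000i, z*z_bar = 285.73


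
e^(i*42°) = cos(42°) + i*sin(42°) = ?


cos(42°) = 0.7431
sin(42°) = 0.6691

e^(i*42°) = 0.7431 + 0.6691i


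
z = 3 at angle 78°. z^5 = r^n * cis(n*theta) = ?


r^5 = 3^5 = 243
n*theta = 5*78° = 390° = 30° (mod 360)
a = 243*cos(30°) = 210.4442
b = 243*sin(30°) = 121.5000

243 cis(30°) = 210.4442 + 121.5000i


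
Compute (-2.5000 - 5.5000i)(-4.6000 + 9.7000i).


Real = -2.5*(-4.6) - (-5.5)*9.7 = 11.5 - (-53.35) = 64.85
Imag = -2.5*9.7 - (4.6)*(-5.5) = -24.25 + 25.3 = 1.05

64.8500 + 1.0500i


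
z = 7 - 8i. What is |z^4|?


|z| = sqrt(49+64) = sqrt(113) = 10.6301
|z^4| = |z|^4 = (sqrt(113))^4 = 113^2 = 12769

|z^4| = 12769


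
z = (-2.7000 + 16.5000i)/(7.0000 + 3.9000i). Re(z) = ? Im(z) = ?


Multiply by conjugate: (-2.7000 + 16.5000i)(7.0000 - 3.9000i) / (7^2 + 3.9^2)
Numerator real = -2.7*7 + 16.5*3.9 = 45.45
Numerator imag = 16.5*7 - (-2.7)*3.9 = 126.03
Denominator = 64.21
Re(z) = 45.45/64.21 = 0.7078
Im(z) = 126.03/64.21 = 1.9628

Re(z) = 0.7078, Im(z) = 1.9628


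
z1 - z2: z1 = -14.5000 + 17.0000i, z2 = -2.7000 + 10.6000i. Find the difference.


Real: -14.5 + 2.7 = -11.8
Imag: 17 - 10.6 = 6.4

-11.8000 + 6.4000i


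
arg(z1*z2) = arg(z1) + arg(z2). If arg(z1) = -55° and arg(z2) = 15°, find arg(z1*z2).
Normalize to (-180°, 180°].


arg(z1*z2) = -55° + 15° = -40°
Normalized to (-180°, 180°]: -40°

-40°


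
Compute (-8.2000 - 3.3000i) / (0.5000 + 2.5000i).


Conjugate of z2 = 0.5000 - 2.5000i
Numerator: (-8.2000 - 3.3000i)(0.5000 - 2.5000i) = -12.3500 + 18.8500i
Denominator: 0.5^2 + 2.5^2 = 6.5
Result = (-12.3500 + 18.8500i)/6.5

-1.9000 + 2.9000i


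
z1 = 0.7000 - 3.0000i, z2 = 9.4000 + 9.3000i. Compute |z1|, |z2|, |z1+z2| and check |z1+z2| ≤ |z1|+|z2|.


|z1| = sqrt(0.7^2 + (-3)^2) = sqrt(9.49) = 3.0806
|z2| = sqrt(9.4^2 + 9.3^2) = sqrt(174.85) = 13.2231
z1+z2 = 10.1000 + 6.3000i
|z1+z2| = sqrt(141.7) = 11.9038
|z1|+|z2| = 3.0806 + 13.2231 = 16.3037

|z1+z2| = 11.9038 ≤ |z1|+|z2| = 16.3037 (verified)


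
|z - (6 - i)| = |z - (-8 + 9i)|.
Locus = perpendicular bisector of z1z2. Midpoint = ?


Equal distances means the locus is the perpendicular bisector of z1 and z2.
Midpoint = ((6+(-8))/2, (-1+9)/2) = (-1.0000, 4.0000)

Perpendicular bisector through (-1.0000, 4.0000)


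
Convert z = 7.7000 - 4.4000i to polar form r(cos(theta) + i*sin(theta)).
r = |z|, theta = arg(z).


r = sqrt(59.29+19.36) = sqrt(78.65) = 8.8685
theta = atan2(-4.4, 7.7) = -29.7449 degrees

r = 8.8685, theta = -29.7449 degrees


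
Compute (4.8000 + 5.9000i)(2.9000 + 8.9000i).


Real = 4.8*2.9 - 5.9*8.9 = 13.92 - 52.51 = -38.59
Imag = 4.8*8.9 + 2.9*5.9 = 42.72 + 17.11 = 59.83

-38.5900 + 59.8300i


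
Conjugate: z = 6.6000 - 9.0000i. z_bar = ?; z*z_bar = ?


z_bar = 6.6000 + 9.0000i
z*z_bar = 6.6^2 + (-9)^2 = 43.56 + 81 = 124.56

z_bar = 6.6000 + 9.0000i, z*z_bar = 124.56


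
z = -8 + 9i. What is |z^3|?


|z| = sqrt(64+81) = sqrt(145) = 12.0416
|z^3| = |z|^3 = (sqrt(145))^3 = 145*sqrt(145)

|z^3| = 145*sqrt(145) ≈ 1746.0312


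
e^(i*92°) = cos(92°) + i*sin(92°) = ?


cos(92°) = -0.0349
sin(92°) = 0.9994

e^(i*92°) = -0.0349 + 0.9994i


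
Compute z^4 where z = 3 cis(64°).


r^4 = 3^4 = 81
n*theta = 4*64° = 256° = 256° (mod 360)
a = 81*cos(256°) = -19.5957
b = 81*sin(256°) = -78.5940

81 cis(256°) = -19.5957 - 78.5940i


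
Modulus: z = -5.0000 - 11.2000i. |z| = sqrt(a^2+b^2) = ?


|z| = sqrt((-5)^2 + (-11.2)^2) = sqrt(25 + 125.44) = sqrt(150.44) = 12.2654

|z| = 12.2654


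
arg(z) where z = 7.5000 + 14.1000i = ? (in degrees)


Re = 7.5, Im = 14.1
arg = atan2(14.1, 7.5) = 61.9908 degrees

arg(z) = 61.9908 degrees


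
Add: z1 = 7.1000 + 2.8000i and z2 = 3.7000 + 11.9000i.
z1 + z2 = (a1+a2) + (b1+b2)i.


Real: 7.1 + 3.7 = 10.8
Imag: 2.8 + 11.9 = 14.7

10.8000 + 14.7000i


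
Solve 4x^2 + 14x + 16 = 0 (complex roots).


disc = 14^2 - 4*4*16 = 196 - 256 = -60
sqrt(|disc|) = sqrt(60) = 7.7460
Real part = -14/(2*4) = -1.7500
Imag part = 7.7460/(2*4) = 0.9682

-1.7500 ± 0.9682i


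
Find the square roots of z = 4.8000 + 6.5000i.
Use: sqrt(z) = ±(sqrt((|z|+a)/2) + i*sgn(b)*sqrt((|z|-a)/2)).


|z| = sqrt(23.04+42.25) = 8.0802
sqrt((|z|+a)/2) = sqrt((8.0802+4.8)/2) = sqrt(6.4401) = 2.5377
sqrt((|z|-a)/2) = sqrt((8.0802-4.8)/2) = sqrt(1.6401) = 1.2807

±(2.5377 + 1.2807i) i.e. 2.5377 + 1.2807i and -2.5377 - 1.2807i


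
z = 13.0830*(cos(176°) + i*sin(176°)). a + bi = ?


a = 13.0830*cos(176°) = 13.0830*(-0.99756) = -13.0511
b = 13.0830*sin(176°) = 13.0830*0.069756 = 0.9126

-13.0511 + 0.9126i


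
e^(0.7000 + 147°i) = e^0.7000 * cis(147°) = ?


e^0.7000 = 2.0138
cos(147°) = -0.83867
sin(147°) = 0.54464
Real = 2.0138*(-0.83867) = -1.6889
Imag = 2.0138*0.54464 = 1.0968

-1.6889 + 1.0968i


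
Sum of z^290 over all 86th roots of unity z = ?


The roots are w_k = w^k with w = e^(2*pi*i/86), and (w^k)^290 = (w^290)^k.
So S = 1 + u + u^2 + ... + u^(85) with u = w^290.
290 = 3*86 + 32, so 290 is not a multiple of 86: u = (w^86)^3 * w^32 = w^32 ≠ 1 (w is a primitive 86th root), while u^86 = (w^86)^290 = 1.
Geometric series: S = (1 - u^86)/(1 - u) = (1 - 1)/(1 - u) = 0

S = 0


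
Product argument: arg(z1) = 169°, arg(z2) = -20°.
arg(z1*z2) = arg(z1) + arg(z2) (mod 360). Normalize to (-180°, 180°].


arg(z1*z2) = 169° - 20° = 149°
Normalized to (-180°, 180°]: 149°

149°


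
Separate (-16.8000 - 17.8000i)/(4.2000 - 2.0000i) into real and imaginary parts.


Multiply by conjugate: (-16.8000 - 17.8000i)(4.2000 + 2.0000i) / (4.2^2 + (-2)^2)
Numerator real = -16.8*4.2 - (17.8)*(-2) = -34.96
Numerator imag = -17.8*4.2 - (-16.8)*(-2) = -108.36
Denominator = 21.64
Re(z) = -34.96/21.64 = -1.6155
Im(z) = -108.36/21.64 = -5.0074

Re(z) = -1.6155, Im(z) = -5.0074


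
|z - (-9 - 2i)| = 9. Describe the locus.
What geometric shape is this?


|z - z0| = r is a circle with center z0 and radius r.
Center = (-9, -2), radius = 9

Circle with center (-9, -2) and radius 9


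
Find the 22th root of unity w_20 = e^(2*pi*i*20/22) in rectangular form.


Angle = 360*20/22 = 327.2727°
a = cos(327.2727°) = 0.8413
b = sin(327.2727°) = -0.5406

0.8413 - 0.5406i


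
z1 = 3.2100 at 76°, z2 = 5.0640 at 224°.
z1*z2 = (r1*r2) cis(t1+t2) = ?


r = 3.2100 * 5.0640 = 16.2554
theta = 76° + 224° = 300° = 300° (mod 360)

16.2554 cis(300°)


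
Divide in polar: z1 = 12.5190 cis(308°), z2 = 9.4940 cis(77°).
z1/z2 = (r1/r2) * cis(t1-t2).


r = 12.5190 / 9.4940 = 1.3186
theta = 308° - 77° = 231° = 231° (mod 360)

1.3186 cis(231°)


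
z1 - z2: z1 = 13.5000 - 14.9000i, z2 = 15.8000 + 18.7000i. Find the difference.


Real: 13.5 - 15.8 = -2.3
Imag: -14.9 - 18.7 = -33.6

-2.3000 - 33.6000i


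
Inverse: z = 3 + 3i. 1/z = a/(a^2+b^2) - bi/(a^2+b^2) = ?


|z|^2 = 9+9 = 18
1/z = (3 - 3i)/18

1/z = 0.1667 - 0.1667i


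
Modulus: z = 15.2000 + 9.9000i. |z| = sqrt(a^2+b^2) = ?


|z| = sqrt(15.2^2 + 9.9^2) = sqrt(231.04 + 98.01) = sqrt(329.05) = 18.1397

|z| = 18.1397


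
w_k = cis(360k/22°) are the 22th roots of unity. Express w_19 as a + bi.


Angle = 360*19/22 = 310.9091°
a = cos(310.9091°) = 0.6549
b = sin(310.9091°) = -0.7557

0.6549 - 0.7557i


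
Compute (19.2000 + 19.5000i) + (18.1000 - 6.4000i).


Real: 19.2 + 18.1 = 37.3
Imag: 19.5 - 6.4 = 13.1

37.3000 + 13.1000i


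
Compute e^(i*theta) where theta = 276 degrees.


cos(276°) = 0.1045
sin(276°) = -0.9945

e^(i*276°) = 0.1045 - 0.9945i


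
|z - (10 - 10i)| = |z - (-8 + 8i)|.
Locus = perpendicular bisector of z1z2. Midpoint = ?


Equal distances means the locus is the perpendicular bisector of z1 and z2.
Midpoint = ((10+(-8))/2, (-10+8)/2) = (1.0000, -1.0000)

Perpendicular bisector through (1.0000, -1.0000)


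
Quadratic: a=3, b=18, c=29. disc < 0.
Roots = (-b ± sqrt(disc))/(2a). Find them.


disc = 18^2 - 4*3*29 = 324 - 348 = -24
sqrt(|disc|) = sqrt(24) = 4.8990
Real part = -18/(2*3) = -3.0000
Imag part = 4.8990/(2*3) = 0.8165

-3.0000 ± 0.8165i


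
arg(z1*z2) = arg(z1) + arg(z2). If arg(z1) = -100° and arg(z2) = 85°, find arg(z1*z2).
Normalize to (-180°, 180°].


arg(z1*z2) = -100° + 85° = -15°
Normalized to (-180°, 180°]: -15°

-15°


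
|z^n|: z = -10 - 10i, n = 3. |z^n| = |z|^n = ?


|z| = sqrt(100+100) = sqrt(200) = 14.1421
|z^3| = |z|^3 = (sqrt(200))^3 = 200*sqrt(200)

|z^3| = 200*sqrt(200) ≈ 2828.4271


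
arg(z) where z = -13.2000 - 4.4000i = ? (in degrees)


Re = -13.2, Im = -4.4
arg = atan2(-4.4, -13.2) = -161.5651 degrees

arg(z) = -161.5651 degrees


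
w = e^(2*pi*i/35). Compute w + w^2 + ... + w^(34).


With w = e^(2*pi*i/35), all 35 of the 35th roots of unity w^0 = 1, w, ..., w^(34) sum to 0: 1 + w + ... + w^(34) = (1 - w^35)/(1 - w) = 0 since w^35 = 1, w ≠ 1.
Removing the root 1: w + w^2 + ... + w^(34) = 0 - 1 = -1

Sum = -1


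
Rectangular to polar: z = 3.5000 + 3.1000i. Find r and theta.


r = sqrt(12.25+9.61) = sqrt(21.86) = 4.6755
theta = atan2(3.1, 3.5) = 41.5318 degrees

r = 4.6755, theta = 41.5318 degrees


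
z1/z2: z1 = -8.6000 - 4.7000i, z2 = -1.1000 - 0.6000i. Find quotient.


Conjugate of z2 = -1.1000 + 0.6000i
Numerator: (-8.6000 - 4.7000i)(-1.1000 + 0.6000i) = 12.2800 + 0.0100i
Denominator: (-1.1)^2 + (-0.6)^2 = 1.57
Result = (12.2800 + 0.0100i)/1.57

7.8217 + 0.0064i


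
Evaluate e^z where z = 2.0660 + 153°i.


e^2.0660 = 7.8932
cos(153°) = -0.89101
sin(153°) = 0.45399
Real = 7.8932*(-0.89101) = -7.0329
Imag = 7.8932*0.45399 = 3.5834

-7.0329 + 3.5834i


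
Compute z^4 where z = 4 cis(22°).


r^4 = 4^4 = 256
n*theta = 4*22° = 88° = 88° (mod 360)
a = 256*cos(88°) = 8.9343
b = 256*sin(88°) = 255.8441

256 cis(88°) = 8.9343 + 255.8441i


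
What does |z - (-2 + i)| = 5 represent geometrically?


|z - z0| = r is a circle with center z0 and radius r.
Center = (-2, 1), radius = 5

Circle with center (-2, 1) and radius 5


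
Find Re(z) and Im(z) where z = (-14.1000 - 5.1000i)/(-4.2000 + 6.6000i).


Multiply by conjugate: (-14.1000 - 5.1000i)(-4.2000 - 6.6000i) / ((-4.2)^2 + 6.6^2)
Numerator real = -14.1*(-4.2) - (5.1)*6.6 = 25.56
Numerator imag = -5.1*(-4.2) - (-14.1)*6.6 = 114.48
Denominator = 61.2
Re(z) = 25.56/61.2 = 0.4176
Im(z) = 114.48/61.2 = 1.8706

Re(z) = 0.4176, Im(z) = 1.8706


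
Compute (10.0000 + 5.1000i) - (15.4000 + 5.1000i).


Real: 10 - 15.4 = -5.4
Imag: 5.1 - 5.1 = 0

-5.4000


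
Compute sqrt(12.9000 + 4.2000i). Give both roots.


|z| = sqrt(166.41+17.64) = 13.5665
sqrt((|z|+a)/2) = sqrt((13.5665+12.9)/2) = sqrt(13.2333) = 3.6378
sqrt((|z|-a)/2) = sqrt((13.5665-12.9)/2) = sqrt(0.3333) = 0.5773

±(3.6378 + 0.5773i) i.e. 3.6378 + 0.5773i and -3.6378 - 0.5773i


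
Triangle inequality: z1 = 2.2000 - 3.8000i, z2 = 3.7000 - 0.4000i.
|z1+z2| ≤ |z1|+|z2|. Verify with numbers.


|z1| = sqrt(2.2^2 + (-3.8)^2) = sqrt(19.28) = 4.3909
|z2| = sqrt(3.7^2 + (-0.4)^2) = sqrt(13.85) = 3.7216
z1+z2 = 5.9000 - 4.2000i
|z1+z2| = sqrt(52.45) = 7.2422
|z1|+|z2| = 4.3909 + 3.7216 = 8.1125

|z1+z2| = 7.2422 ≤ |z1|+|z2| = 8.1125 (verified)


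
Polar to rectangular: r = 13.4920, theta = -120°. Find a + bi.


a = 13.4920*cos(-120°) = 13.4920*(-0.5) = -6.7460
b = 13.4920*sin(-120°) = 13.4920*(-0.866025) = -11.6844

-6.7460 - 11.6844i


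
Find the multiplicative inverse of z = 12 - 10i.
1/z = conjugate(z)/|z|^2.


|z|^2 = 144+100 = 244
1/z = (12 + 10i)/244

1/z = 0.0492 + 0.0410i


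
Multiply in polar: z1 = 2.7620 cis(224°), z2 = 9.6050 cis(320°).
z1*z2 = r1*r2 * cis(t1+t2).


r = 2.7620 * 9.6050 = 26.5290
theta = 224° + 320° = 544° = 184° (mod 360)

26.5290 cis(184°)


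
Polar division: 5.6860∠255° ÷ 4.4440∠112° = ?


r = 5.6860 / 4.4440 = 1.2795
theta = 255° - 112° = 143° = 143° (mod 360)

1.2795 cis(143°)


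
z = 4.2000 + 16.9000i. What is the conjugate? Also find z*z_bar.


z_bar = 4.2000 - 16.9000i
z*z_bar = 4.2^2 + 16.9^2 = 17.64 + 285.61 = 303.25

z_bar = 4.2000 - 16.9000i, z*z_bar = 303.25


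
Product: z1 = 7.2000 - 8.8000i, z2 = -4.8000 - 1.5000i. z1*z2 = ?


Real = 7.2*(-4.8) - (-8.8)*(-1.5) = -34.56 - 13.2 = -47.76
Imag = 7.2*(-1.5) - (4.8)*(-8.8) = -10.8 + 42.24 = 31.44

-47.7600 + 31.4400i


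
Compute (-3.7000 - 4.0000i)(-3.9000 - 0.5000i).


Real = -3.7*(-3.9) - (-4)*(-0.5) = 14.43 - 2 = 12.43
Imag = -3.7*(-0.5) - (3.9)*(-4) = 1.85 + 15.6 = 17.45

12.4300 + 17.4500i


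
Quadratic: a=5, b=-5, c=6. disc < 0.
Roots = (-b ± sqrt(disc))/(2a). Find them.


disc = (-5)^2 - 4*5*6 = 25 - 120 = -95
sqrt(|disc|) = sqrt(95) = 9.7468
Real part = 5/(2*5) = 0.5000
Imag part = 9.7468/(2*5) = 0.9747

0.5000 ± 0.9747i


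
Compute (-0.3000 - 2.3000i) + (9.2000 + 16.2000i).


Real: -0.3 + 9.2 = 8.9
Imag: -2.3 + 16.2 = 13.9

8.9000 + 13.9000i


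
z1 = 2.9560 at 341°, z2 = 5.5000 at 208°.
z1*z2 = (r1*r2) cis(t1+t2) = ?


r = 2.9560 * 5.5000 = 16.2580
theta = 341° + 208° = 549° = 189° (mod 360)

16.2580 cis(189°)


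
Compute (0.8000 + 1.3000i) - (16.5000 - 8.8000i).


Real: 0.8 - 16.5 = -15.7
Imag: 1.3 + 8.8 = 10.1

-15.7000 + 10.1000i


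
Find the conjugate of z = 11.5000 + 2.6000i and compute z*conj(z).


z_bar = 11.5000 - 2.6000i
z*z_bar = 11.5^2 + 2.6^2 = 132.25 + 6.76 = 139.01

z_bar = 11.5000 - 2.6000i, z*z_bar = 139.01


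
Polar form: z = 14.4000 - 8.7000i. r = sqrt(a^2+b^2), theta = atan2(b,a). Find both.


r = sqrt(207.36+75.69) = sqrt(283.05) = 16.8241
theta = atan2(-8.7, 14.4) = -31.1390 degrees

r = 16.8241, theta = -31.1390 degrees


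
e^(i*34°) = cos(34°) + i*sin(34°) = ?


cos(34°) = 0.8290
sin(34°) = 0.5592

e^(i*34°) = 0.8290 + 0.5592i


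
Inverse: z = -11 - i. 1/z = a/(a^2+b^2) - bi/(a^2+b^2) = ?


|z|^2 = 121+1 = 122
1/z = (-11 + 1i)/122

1/z = -0.0902 + 0.0082i


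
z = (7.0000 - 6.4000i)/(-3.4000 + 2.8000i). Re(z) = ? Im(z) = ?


Multiply by conjugate: (7.0000 - 6.4000i)(-3.4000 - 2.8000i) / ((-3.4)^2 + 2.8^2)
Numerator real = 7*(-3.4) - (6.4)*2.8 = -41.72
Numerator imag = -6.4*(-3.4) - 7*2.8 = 2.16
Denominator = 19.4
Re(z) = -41.72/19.4 = -2.1505
Im(z) = 2.16/19.4 = 0.1113

Re(z) = -2.1505, Im(z) = 0.1113


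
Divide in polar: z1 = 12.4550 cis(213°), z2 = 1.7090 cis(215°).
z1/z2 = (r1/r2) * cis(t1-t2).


r = 12.4550 / 1.7090 = 7.2879
theta = 213° - 215° = -2° = 358° (mod 360)

7.2879 cis(358°)


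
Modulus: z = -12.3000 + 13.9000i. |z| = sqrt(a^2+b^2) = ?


|z| = sqrt((-12.3)^2 + 13.9^2) = sqrt(151.29 + 193.21) = sqrt(344.5) = 18.5607

|z| = 18.5607


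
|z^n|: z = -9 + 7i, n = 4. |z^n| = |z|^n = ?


|z| = sqrt(81+49) = sqrt(130) = 11.4018
|z^4| = |z|^4 = (sqrt(130))^4 = 130^2 = 16900

|z^4| = 16900


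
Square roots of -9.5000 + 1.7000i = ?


|z| = sqrt(90.25+2.89) = 9.6509
sqrt((|z|+a)/2) = sqrt((9.6509+(-9.5))/2) = sqrt(0.0755) = 0.2747
sqrt((|z|-a)/2) = sqrt((9.6509-(-9.5))/2) = sqrt(9.5755) = 3.0944

±(0.2747 + 3.0944i) i.e. 0.2747 + 3.0944i and -0.2747 - 3.0944i


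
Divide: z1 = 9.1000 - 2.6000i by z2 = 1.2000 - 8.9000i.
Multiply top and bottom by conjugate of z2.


Conjugate of z2 = 1.2000 + 8.9000i
Numerator: (9.1000 - 2.6000i)(1.2000 + 8.9000i) = 34.0600 + 77.8700i
Denominator: 1.2^2 + (-8.9)^2 = 80.65
Result = (34.0600 + 77.8700i)/80.65

0.4223 + 0.9655i


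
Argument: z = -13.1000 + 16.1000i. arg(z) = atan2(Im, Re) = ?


Re = -13.1, Im = 16.1
arg = atan2(16.1, -13.1) = 129.1340 degrees

arg(z) = 129.1340 degrees


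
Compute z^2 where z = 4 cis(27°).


r^2 = 4^2 = 16
n*theta = 2*27° = 54° = 54° (mod 360)
a = 16*cos(54°) = 9.4046
b = 16*sin(54°) = 12.9443

16 cis(54°) = 9.4046 + 12.9443i


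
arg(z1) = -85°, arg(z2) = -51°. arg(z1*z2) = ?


arg(z1*z2) = -85° - 51° = -136°
Normalized to (-180°, 180°]: -136°

-136°


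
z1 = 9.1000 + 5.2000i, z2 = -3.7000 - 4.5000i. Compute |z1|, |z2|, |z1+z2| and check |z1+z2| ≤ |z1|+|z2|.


|z1| = sqrt(9.1^2 + 5.2^2) = sqrt(109.85) = 10.4809
|z2| = sqrt((-3.7)^2 + (-4.5)^2) = sqrt(33.94) = 5.8258
z1+z2 = 5.4000 + 0.7000i
|z1+z2| = sqrt(29.65) = 5.4452
|z1|+|z2| = 10.4809 + 5.8258 = 16.3067

|z1+z2| = 5.4452 ≤ |z1|+|z2| = 16.3067 (verified)
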